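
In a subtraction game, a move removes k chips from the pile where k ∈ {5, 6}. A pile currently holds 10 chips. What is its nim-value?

2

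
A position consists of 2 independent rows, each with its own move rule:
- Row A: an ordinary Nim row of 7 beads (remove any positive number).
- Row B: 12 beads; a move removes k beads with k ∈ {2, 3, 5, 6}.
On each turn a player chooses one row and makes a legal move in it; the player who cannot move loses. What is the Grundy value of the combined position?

Row A is a plain Nim row of size 7, so its Grundy value is 7.
Build the Grundy sequence for row B with g(k) = mex{g(k−s) : s ∈ {2, 3, 5, 6}, s ≤ k}:
g(0) = mex{} = 0
g(1) = mex{} = 0
g(2) = mex{0} = 1
g(3) = mex{0} = 1
g(4) = mex{0,1} = 2
g(5) = mex{0,1} = 2
g(6) = mex{0,1,2} = 3
g(7) = mex{0,1,2} = 3
g(8) = mex{1,2,3} = 0
g(9) = mex{1,2,3} = 0
g(10) = mex{0,2,3} = 1
g(11) = mex{0,2,3} = 1
g(12) = mex{0,1,3} = 2
So g(12) = 2.
By the Sprague-Grundy theorem, the Grundy value of a sum of independent games is the XOR of the component values.
Combined value = 7 ⊕ 2 = 5.

5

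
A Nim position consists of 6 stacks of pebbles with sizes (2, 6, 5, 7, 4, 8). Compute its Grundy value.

Bitwise XOR of the heap sizes:
  0010  (2)
  0110  (6)
  0101  (5)
  0111  (7)
  0100  (4)
  1000  (8)
  ----
  1010  (10)

10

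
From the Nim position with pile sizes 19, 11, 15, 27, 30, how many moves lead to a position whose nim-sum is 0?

Nim-sum: 19 ⊕ 11 ⊕ 15 ⊕ 27 ⊕ 30 = 18.
The overall nim-sum is X = 18. A pile of size p has a winning move iff p XOR X < p (reduce it to p XOR X).
  19: 19 XOR 18 = 1 < 19 — winning move (to 1).
  11: 11 XOR 18 = 25 ≥ 11 — no move.
  15: 15 XOR 18 = 29 ≥ 15 — no move.
  27: 27 XOR 18 = 9 < 27 — winning move (to 9).
  30: 30 XOR 18 = 12 < 30 — winning move (to 12).
That gives 3 winning moves.

3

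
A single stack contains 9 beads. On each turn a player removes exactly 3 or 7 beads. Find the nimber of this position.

1

Build the Grundy sequence with g(k) = mex{g(k−s) : s ∈ {3, 7}, s ≤ k}:
k:     0  1  2  3  4  5  6  7  8  9
g(k):  0  0  0  1  1  1  0  2  2  1
So g(9) = 1.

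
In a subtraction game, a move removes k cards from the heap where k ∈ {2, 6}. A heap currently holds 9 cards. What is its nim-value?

0

Compute g(0), g(1), … for moves {2, 6}:
k:     0  1  2  3  4  5  6  7  8  9
g(k):  0  0  1  1  0  0  1  1  0  0
So g(9) = 0.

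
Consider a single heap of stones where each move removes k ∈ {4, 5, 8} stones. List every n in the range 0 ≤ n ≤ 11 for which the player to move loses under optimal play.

0, 1, 2, 3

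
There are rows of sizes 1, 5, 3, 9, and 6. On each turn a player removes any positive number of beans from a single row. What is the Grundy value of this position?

Nim-sum: 1 ⊕ 5 ⊕ 3 ⊕ 9 ⊕ 6 = 8.

8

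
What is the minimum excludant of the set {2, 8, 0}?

1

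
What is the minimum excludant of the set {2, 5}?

0

0 is not in the set, so the mex is 0.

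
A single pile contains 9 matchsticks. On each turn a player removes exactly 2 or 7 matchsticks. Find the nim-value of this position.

0

Build the Grundy sequence with g(k) = mex{g(k−s) : s ∈ {2, 7}, s ≤ k}:
k:     0  1  2  3  4  5  6  7  8  9
g(k):  0  0  1  1  0  0  1  1  2  0
So g(9) = 0.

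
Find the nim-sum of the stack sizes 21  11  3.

Bitwise XOR of the heap sizes:
  10101  (21)
  01011  (11)
  00011  (3)
  -----
  11101  (29)

29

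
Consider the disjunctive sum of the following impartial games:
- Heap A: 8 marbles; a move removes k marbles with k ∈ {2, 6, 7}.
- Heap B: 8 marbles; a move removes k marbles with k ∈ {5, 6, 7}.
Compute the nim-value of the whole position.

For heap A, compute g(0), g(1), … with moves {2, 6, 7}:
g(0) = mex{} = 0
g(1) = mex{} = 0
g(2) = mex{0} = 1
g(3) = mex{0} = 1
g(4) = mex{1} = 0
g(5) = mex{1} = 0
g(6) = mex{0} = 1
g(7) = mex{0} = 1
g(8) = mex{0,1} = 2
So g(8) = 2.
Build the Grundy sequence for heap B with g(k) = mex{g(k−s) : s ∈ {5, 6, 7}, s ≤ k}:
k:     0  1  2  3  4  5  6  7  8
g(k):  0  0  0  0  0  1  1  1  1
So g(8) = 1.
By the Sprague-Grundy theorem, the Grundy value of a sum of independent games is the XOR of the component values.
Combined value = 2 XOR 1 = 3.

3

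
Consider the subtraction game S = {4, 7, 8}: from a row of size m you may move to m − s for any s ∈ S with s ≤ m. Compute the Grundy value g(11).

Build the Grundy sequence with g(k) = mex{g(k−s) : s ∈ {4, 7, 8}, s ≤ k}:
k:     0  1  2  3  4  5  6  7  8  9 10 11
g(k):  0  0  0  0  1  1  1  1  2  2  2  2
So g(11) = 2.

2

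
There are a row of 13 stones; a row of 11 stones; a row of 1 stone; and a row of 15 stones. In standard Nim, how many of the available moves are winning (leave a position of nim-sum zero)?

Compute the nim-sum pairwise:
13 ^ 11 = 6
6 ^ 1 = 7
7 ^ 15 = 8
The overall nim-sum is X = 8. A row of size p has a winning move iff p XOR X < p (reduce it to p XOR X).
  13: 13 XOR 8 = 5 < 13 — winning move (to 5).
  11: 11 XOR 8 = 3 < 11 — winning move (to 3).
  1: 1 XOR 8 = 9 ≥ 1 — no move.
  15: 15 XOR 8 = 7 < 15 — winning move (to 7).
That gives 3 winning moves.

3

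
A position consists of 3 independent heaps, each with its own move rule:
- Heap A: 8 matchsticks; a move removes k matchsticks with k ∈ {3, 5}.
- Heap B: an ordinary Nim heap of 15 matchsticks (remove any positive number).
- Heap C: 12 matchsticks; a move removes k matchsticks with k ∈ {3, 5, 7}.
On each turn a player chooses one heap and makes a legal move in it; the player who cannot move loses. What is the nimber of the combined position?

Build the Grundy sequence for heap A with g(k) = mex{g(k−s) : s ∈ {3, 5}, s ≤ k}:
k:     0  1  2  3  4  5  6  7  8
g(k):  0  0  0  1  1  1  2  2  0
So g(8) = 0.
Heap B is a plain Nim heap of size 15, so its Grundy value is 15.
Build the Grundy sequence for heap C with g(k) = mex{g(k−s) : s ∈ {3, 5, 7}, s ≤ k}:
g(0) = mex{} = 0
g(1) = mex{} = 0
g(2) = mex{} = 0
g(3) = mex{0} = 1
g(4) = mex{0} = 1
g(5) = mex{0} = 1
g(6) = mex{0,1} = 2
g(7) = mex{0,1} = 2
g(8) = mex{0,1} = 2
g(9) = mex{0,1,2} = 3
g(10) = mex{1,2} = 0
g(11) = mex{1,2} = 0
g(12) = mex{1,2,3} = 0
So g(12) = 0.
The value of a disjunctive sum is the nim-sum of the parts.
Combined value = 0 ⊕ 15 ⊕ 0 = 15.

15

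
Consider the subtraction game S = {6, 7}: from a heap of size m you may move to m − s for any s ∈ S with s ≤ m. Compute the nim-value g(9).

Build the Grundy sequence with g(k) = mex{g(k−s) : s ∈ {6, 7}, s ≤ k}:
g(0) = mex{} = 0
g(1) = mex{} = 0
g(2) = mex{} = 0
g(3) = mex{} = 0
g(4) = mex{} = 0
g(5) = mex{} = 0
g(6) = mex{0} = 1
g(7) = mex{0} = 1
g(8) = mex{0} = 1
g(9) = mex{0} = 1
So g(9) = 1.

1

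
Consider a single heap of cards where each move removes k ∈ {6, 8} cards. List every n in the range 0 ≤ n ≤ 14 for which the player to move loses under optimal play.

0, 1, 2, 3, 4, 5, 14

Grundy values for subtraction set {6, 8}:
k:     0  1  2  3  4  5  6  7  8  9 10 11 12 13 14
g(k):  0  0  0  0  0  0  1  1  1  1  1  1  2  2  0
The P-positions (g = 0) in 0..14 are 0, 1, 2, 3, 4, 5, 14.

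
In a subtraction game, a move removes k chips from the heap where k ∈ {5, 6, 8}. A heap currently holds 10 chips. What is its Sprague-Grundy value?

Grundy values for subtraction set {5, 6, 8}:
g(0) = mex{} = 0
g(1) = mex{} = 0
g(2) = mex{} = 0
g(3) = mex{} = 0
g(4) = mex{} = 0
g(5) = mex{0} = 1
g(6) = mex{0} = 1
g(7) = mex{0} = 1
g(8) = mex{0} = 1
g(9) = mex{0} = 1
g(10) = mex{0,1} = 2
So g(10) = 2.

2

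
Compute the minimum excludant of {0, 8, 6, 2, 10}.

1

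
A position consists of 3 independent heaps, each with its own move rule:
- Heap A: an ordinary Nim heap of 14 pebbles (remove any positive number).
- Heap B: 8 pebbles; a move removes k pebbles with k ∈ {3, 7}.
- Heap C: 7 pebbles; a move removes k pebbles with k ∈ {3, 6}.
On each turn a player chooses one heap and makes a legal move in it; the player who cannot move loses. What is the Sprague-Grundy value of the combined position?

14

Heap A is a plain Nim heap of size 14, so its Grundy value is 14.
For heap B, compute g(0), g(1), … with moves {3, 7}:
k:     0  1  2  3  4  5  6  7  8
g(k):  0  0  0  1  1  1  0  2  2
So g(8) = 2.
Build the Grundy sequence for heap C with g(k) = mex{g(k−s) : s ∈ {3, 6}, s ≤ k}:
k:     0  1  2  3  4  5  6  7
g(k):  0  0  0  1  1  1  2  2
So g(7) = 2.
By the Sprague-Grundy theorem, the Grundy value of a sum of independent games is the XOR of the component values.
Combined value = 14 ⊕ 2 ⊕ 2 = 14.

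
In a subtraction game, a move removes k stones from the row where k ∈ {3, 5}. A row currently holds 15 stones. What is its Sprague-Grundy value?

Grundy values for subtraction set {3, 5}:
k:     0  1  2  3  4  5  6  7  8  9 10 11 12 13 14 15
g(k):  0  0  0  1  1  1  2  2  0  0  0  1  1  1  2  2
So g(15) = 2.

2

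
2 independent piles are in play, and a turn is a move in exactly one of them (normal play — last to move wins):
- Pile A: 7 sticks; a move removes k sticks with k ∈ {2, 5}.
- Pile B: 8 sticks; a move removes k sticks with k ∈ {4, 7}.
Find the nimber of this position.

2

For pile A, compute g(0), g(1), … with moves {2, 5}:
g(0) = mex{} = 0
g(1) = mex{} = 0
g(2) = mex{0} = 1
g(3) = mex{0} = 1
g(4) = mex{1} = 0
g(5) = mex{0,1} = 2
g(6) = mex{0} = 1
g(7) = mex{1,2} = 0
So g(7) = 0.
For pile B, compute g(0), g(1), … with moves {4, 7}:
k:     0  1  2  3  4  5  6  7  8
g(k):  0  0  0  0  1  1  1  1  2
So g(8) = 2.
The value of a disjunctive sum is the nim-sum of the parts.
Combined value = 0 ⊕ 2 = 2.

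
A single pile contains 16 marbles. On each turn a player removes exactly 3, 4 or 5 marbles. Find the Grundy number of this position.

0

Compute g(0), g(1), … for moves {3, 4, 5}:
k:     0  1  2  3  4  5  6  7  8  9 10 11 12 13 14 15 16
g(k):  0  0  0  1  1  1  2  2  0  0  0  1  1  1  2  2  0
So g(16) = 0.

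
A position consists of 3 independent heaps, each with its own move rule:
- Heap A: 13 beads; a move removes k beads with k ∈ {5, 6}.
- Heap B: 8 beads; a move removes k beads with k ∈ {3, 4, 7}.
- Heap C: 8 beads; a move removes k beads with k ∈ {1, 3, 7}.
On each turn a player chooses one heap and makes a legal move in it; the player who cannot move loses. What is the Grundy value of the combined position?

2

Grundy values for heap A (subtraction set {5, 6}):
k:     0  1  2  3  4  5  6  7  8  9 10 11 12 13
g(k):  0  0  0  0  0  1  1  1  1  1  2  0  0  0
So g(13) = 0.
For heap B, compute g(0), g(1), … with moves {3, 4, 7}:
k:     0  1  2  3  4  5  6  7  8
g(k):  0  0  0  1  1  1  2  2  2
So g(8) = 2.
Build the Grundy sequence for heap C with g(k) = mex{g(k−s) : s ∈ {1, 3, 7}, s ≤ k}:
g(0) = mex{} = 0
g(1) = mex{0} = 1
g(2) = mex{1} = 0
g(3) = mex{0} = 1
g(4) = mex{1} = 0
g(5) = mex{0} = 1
g(6) = mex{1} = 0
g(7) = mex{0} = 1
g(8) = mex{1} = 0
So g(8) = 0.
The value of a disjunctive sum is the nim-sum of the parts.
Combined value = 0 XOR 2 XOR 0 = 2.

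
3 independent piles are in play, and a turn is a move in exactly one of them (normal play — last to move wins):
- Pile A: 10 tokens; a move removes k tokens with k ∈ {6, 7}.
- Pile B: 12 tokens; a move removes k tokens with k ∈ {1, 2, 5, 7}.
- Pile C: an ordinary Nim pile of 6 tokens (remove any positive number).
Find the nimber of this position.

7

Build the Grundy sequence for pile A with g(k) = mex{g(k−s) : s ∈ {6, 7}, s ≤ k}:
g(0) = mex{} = 0
g(1) = mex{} = 0
g(2) = mex{} = 0
g(3) = mex{} = 0
g(4) = mex{} = 0
g(5) = mex{} = 0
g(6) = mex{0} = 1
g(7) = mex{0} = 1
g(8) = mex{0} = 1
g(9) = mex{0} = 1
g(10) = mex{0} = 1
So g(10) = 1.
For pile B, compute g(0), g(1), … with moves {1, 2, 5, 7}:
k:     0  1  2  3  4  5  6  7  8  9 10 11 12
g(k):  0  1  2  0  1  2  0  1  2  0  1  2  0
So g(12) = 0.
Pile C is a plain Nim pile of size 6, so its Grundy value is 6.
The value of a disjunctive sum is the nim-sum of the parts.
Combined value = 1 ⊕ 0 ⊕ 6 = 7.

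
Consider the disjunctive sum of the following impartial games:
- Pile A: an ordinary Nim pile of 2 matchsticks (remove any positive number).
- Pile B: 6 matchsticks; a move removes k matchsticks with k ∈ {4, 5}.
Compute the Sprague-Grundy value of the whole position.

3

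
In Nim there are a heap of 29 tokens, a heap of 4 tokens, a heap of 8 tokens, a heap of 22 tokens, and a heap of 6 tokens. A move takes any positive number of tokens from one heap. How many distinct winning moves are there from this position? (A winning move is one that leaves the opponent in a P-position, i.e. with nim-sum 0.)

Compute the nim-sum pairwise:
29 XOR 4 = 25
25 XOR 8 = 17
17 XOR 22 = 7
7 XOR 6 = 1
The overall nim-sum is X = 1. A heap of size p has a winning move iff p XOR X < p (reduce it to p XOR X).
  29: 29 XOR 1 = 28 < 29 — winning move (to 28).
  4: 4 XOR 1 = 5 ≥ 4 — no move.
  8: 8 XOR 1 = 9 ≥ 8 — no move.
  22: 22 XOR 1 = 23 ≥ 22 — no move.
  6: 6 XOR 1 = 7 ≥ 6 — no move.
That gives 1 winning move.

1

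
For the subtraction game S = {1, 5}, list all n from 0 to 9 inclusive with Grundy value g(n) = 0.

0, 2, 4, 6, 8

Compute g(0), g(1), … for moves {1, 5}:
k:     0  1  2  3  4  5  6  7  8  9
g(k):  0  1  0  1  0  1  0  1  0  1
The P-positions (g = 0) in 0..9 are 0, 2, 4, 6, 8.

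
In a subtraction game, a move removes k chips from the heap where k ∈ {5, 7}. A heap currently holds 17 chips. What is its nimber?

1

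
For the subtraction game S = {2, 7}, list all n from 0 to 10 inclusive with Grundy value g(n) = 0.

0, 1, 4, 5, 9, 10

Build the Grundy sequence with g(k) = mex{g(k−s) : s ∈ {2, 7}, s ≤ k}:
k:     0  1  2  3  4  5  6  7  8  9 10
g(k):  0  0  1  1  0  0  1  1  2  0  0
The P-positions (g = 0) in 0..10 are 0, 1, 4, 5, 9, 10.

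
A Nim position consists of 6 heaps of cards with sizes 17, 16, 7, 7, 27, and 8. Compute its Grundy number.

In binary:
  10001  (17)
  10000  (16)
  00111  (7)
  00111  (7)
  11011  (27)
  01000  (8)
  -----
  10010  (18)

18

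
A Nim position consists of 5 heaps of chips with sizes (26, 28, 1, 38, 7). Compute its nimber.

Nim-sum: 26 XOR 28 XOR 1 XOR 38 XOR 7 = 38.

38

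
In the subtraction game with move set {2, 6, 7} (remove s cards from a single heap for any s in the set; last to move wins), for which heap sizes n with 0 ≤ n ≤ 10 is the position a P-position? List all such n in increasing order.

0, 1, 4, 5, 9

Compute g(0), g(1), … for moves {2, 6, 7}:
g(0) = mex{} = 0
g(1) = mex{} = 0
g(2) = mex{0} = 1
g(3) = mex{0} = 1
g(4) = mex{1} = 0
g(5) = mex{1} = 0
g(6) = mex{0} = 1
g(7) = mex{0} = 1
g(8) = mex{0,1} = 2
g(9) = mex{1} = 0
g(10) = mex{0,1,2} = 3
The P-positions (g = 0) in 0..10 are 0, 1, 4, 5, 9.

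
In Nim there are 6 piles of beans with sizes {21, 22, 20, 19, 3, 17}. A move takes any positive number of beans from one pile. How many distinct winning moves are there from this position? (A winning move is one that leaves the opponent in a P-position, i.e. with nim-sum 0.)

Write each in binary and XOR column by column:
  10101  (21)
  10110  (22)
  10100  (20)
  10011  (19)
  00011  (3)
  10001  (17)
  -----
  10110  (22)
The overall nim-sum is X = 22. A pile of size p has a winning move iff p XOR X < p (reduce it to p XOR X).
  21: 21 XOR 22 = 3 < 21 — winning move (to 3).
  22: 22 XOR 22 = 0 < 22 — winning move (to 0).
  20: 20 XOR 22 = 2 < 20 — winning move (to 2).
  19: 19 XOR 22 = 5 < 19 — winning move (to 5).
  3: 3 XOR 22 = 21 ≥ 3 — no move.
  17: 17 XOR 22 = 7 < 17 — winning move (to 7).
That gives 5 winning moves.

5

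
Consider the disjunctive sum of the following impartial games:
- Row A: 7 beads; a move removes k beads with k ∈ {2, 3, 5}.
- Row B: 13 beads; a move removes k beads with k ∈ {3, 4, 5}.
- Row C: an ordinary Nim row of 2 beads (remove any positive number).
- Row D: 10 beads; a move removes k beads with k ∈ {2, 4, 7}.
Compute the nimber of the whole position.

Grundy values for row A (subtraction set {2, 3, 5}):
g(0) = mex{} = 0
g(1) = mex{} = 0
g(2) = mex{0} = 1
g(3) = mex{0} = 1
g(4) = mex{0,1} = 2
g(5) = mex{0,1} = 2
g(6) = mex{0,1,2} = 3
g(7) = mex{1,2} = 0
So g(7) = 0.
For row B, compute g(0), g(1), … with moves {3, 4, 5}:
k:     0  1  2  3  4  5  6  7  8  9 10 11 12 13
g(k):  0  0  0  1  1  1  2  2  0  0  0  1  1  1
So g(13) = 1.
Row C is a plain Nim row of size 2, so its Grundy value is 2.
Build the Grundy sequence for row D with g(k) = mex{g(k−s) : s ∈ {2, 4, 7}, s ≤ k}:
k:     0  1  2  3  4  5  6  7  8  9 10
g(k):  0  0  1  1  2  2  0  3  1  0  2
So g(10) = 2.
The value of a disjunctive sum is the nim-sum of the parts.
Combined value = 0 ⊕ 1 ⊕ 2 ⊕ 2 = 1.

1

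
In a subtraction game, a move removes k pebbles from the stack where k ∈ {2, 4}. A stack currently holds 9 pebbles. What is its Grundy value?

1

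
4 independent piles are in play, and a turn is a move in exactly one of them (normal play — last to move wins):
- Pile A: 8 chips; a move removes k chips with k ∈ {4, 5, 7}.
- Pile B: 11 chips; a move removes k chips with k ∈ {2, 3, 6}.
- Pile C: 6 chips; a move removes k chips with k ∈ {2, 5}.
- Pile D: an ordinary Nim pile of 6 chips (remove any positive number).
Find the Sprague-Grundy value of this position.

Build the Grundy sequence for pile A with g(k) = mex{g(k−s) : s ∈ {4, 5, 7}, s ≤ k}:
g(0) = mex{} = 0
g(1) = mex{} = 0
g(2) = mex{} = 0
g(3) = mex{} = 0
g(4) = mex{0} = 1
g(5) = mex{0} = 1
g(6) = mex{0} = 1
g(7) = mex{0} = 1
g(8) = mex{0,1} = 2
So g(8) = 2.
For pile B, compute g(0), g(1), … with moves {2, 3, 6}:
g(0) = mex{} = 0
g(1) = mex{} = 0
g(2) = mex{0} = 1
g(3) = mex{0} = 1
g(4) = mex{0,1} = 2
g(5) = mex{1} = 0
g(6) = mex{0,1,2} = 3
g(7) = mex{0,2} = 1
g(8) = mex{0,1,3} = 2
g(9) = mex{1,3} = 0
g(10) = mex{1,2} = 0
g(11) = mex{0,2} = 1
So g(11) = 1.
For pile C, compute g(0), g(1), … with moves {2, 5}:
g(0) = mex{} = 0
g(1) = mex{} = 0
g(2) = mex{0} = 1
g(3) = mex{0} = 1
g(4) = mex{1} = 0
g(5) = mex{0,1} = 2
g(6) = mex{0} = 1
So g(6) = 1.
Pile D is a plain Nim pile of size 6, so its Grundy value is 6.
The value of a disjunctive sum is the nim-sum of the parts.
Combined value = 2 ⊕ 1 ⊕ 1 ⊕ 6 = 4.

4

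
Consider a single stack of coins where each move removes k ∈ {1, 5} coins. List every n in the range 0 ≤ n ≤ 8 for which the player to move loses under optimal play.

0, 2, 4, 6, 8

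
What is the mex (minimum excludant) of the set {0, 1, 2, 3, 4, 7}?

The values 0, 1, 2, 3, 4 are all present; 5 is the first non-negative integer missing from the set.

5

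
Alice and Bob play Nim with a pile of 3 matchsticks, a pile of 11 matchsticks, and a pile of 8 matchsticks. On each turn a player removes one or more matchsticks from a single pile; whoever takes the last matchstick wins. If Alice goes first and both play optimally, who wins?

Write each in binary and XOR column by column:
  0011  (3)
  1011  (11)
  1000  (8)
  ----
  0000  (0)
The nim-sum is 0, so this is a P-position: the player to move is in a losing position under optimal play; Alice is about to move from it and so loses — Bob wins.

Bob wins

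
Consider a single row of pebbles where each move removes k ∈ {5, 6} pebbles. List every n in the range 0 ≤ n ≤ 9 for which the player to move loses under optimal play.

0, 1, 2, 3, 4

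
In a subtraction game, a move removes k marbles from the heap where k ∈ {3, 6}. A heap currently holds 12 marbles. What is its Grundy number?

1

Build the Grundy sequence with g(k) = mex{g(k−s) : s ∈ {3, 6}, s ≤ k}:
g(0) = mex{} = 0
g(1) = mex{} = 0
g(2) = mex{} = 0
g(3) = mex{0} = 1
g(4) = mex{0} = 1
g(5) = mex{0} = 1
g(6) = mex{0,1} = 2
g(7) = mex{0,1} = 2
g(8) = mex{0,1} = 2
g(9) = mex{1,2} = 0
g(10) = mex{1,2} = 0
g(11) = mex{1,2} = 0
g(12) = mex{0,2} = 1
So g(12) = 1.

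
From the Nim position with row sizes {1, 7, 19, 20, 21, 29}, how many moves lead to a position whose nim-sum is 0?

1

Bitwise XOR of the heap sizes:
  00001  (1)
  00111  (7)
  10011  (19)
  10100  (20)
  10101  (21)
  11101  (29)
  -----
  01001  (9)
The overall nim-sum is X = 9. A row of size p has a winning move iff p XOR X < p (reduce it to p XOR X).
  1: 1 XOR 9 = 8 ≥ 1 — no move.
  7: 7 XOR 9 = 14 ≥ 7 — no move.
  19: 19 XOR 9 = 26 ≥ 19 — no move.
  20: 20 XOR 9 = 29 ≥ 20 — no move.
  21: 21 XOR 9 = 28 ≥ 21 — no move.
  29: 29 XOR 9 = 20 < 29 — winning move (to 20).
That gives 1 winning move.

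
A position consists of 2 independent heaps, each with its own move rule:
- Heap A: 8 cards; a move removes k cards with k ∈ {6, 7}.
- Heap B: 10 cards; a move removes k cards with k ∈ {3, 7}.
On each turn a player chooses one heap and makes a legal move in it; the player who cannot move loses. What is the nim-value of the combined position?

1

Build the Grundy sequence for heap A with g(k) = mex{g(k−s) : s ∈ {6, 7}, s ≤ k}:
k:     0  1  2  3  4  5  6  7  8
g(k):  0  0  0  0  0  0  1  1  1
So g(8) = 1.
Grundy values for heap B (subtraction set {3, 7}):
k:     0  1  2  3  4  5  6  7  8  9 10
g(k):  0  0  0  1  1  1  0  2  2  1  0
So g(10) = 0.
The value of a disjunctive sum is the nim-sum of the parts.
Combined value = 1 XOR 0 = 1.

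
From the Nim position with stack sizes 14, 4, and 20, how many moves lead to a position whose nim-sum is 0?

1

Nim-sum: 14 ⊕ 4 ⊕ 20 = 30.
The overall nim-sum is X = 30. A stack of size p has a winning move iff p XOR X < p (reduce it to p XOR X).
  14: 14 XOR 30 = 16 ≥ 14 — no move.
  4: 4 XOR 30 = 26 ≥ 4 — no move.
  20: 20 XOR 30 = 10 < 20 — winning move (to 10).
That gives 1 winning move.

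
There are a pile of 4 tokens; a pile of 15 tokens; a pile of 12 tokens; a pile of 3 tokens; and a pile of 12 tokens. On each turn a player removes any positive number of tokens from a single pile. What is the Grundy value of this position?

8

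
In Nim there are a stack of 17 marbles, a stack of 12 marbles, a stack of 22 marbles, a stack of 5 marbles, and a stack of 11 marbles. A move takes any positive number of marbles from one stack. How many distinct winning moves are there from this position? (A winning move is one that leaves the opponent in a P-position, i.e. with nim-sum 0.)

3

Write each in binary and XOR column by column:
  10001  (17)
  01100  (12)
  10110  (22)
  00101  (5)
  01011  (11)
  -----
  00101  (5)
The overall nim-sum is X = 5. A stack of size p has a winning move iff p XOR X < p (reduce it to p XOR X).
  17: 17 XOR 5 = 20 ≥ 17 — no move.
  12: 12 XOR 5 = 9 < 12 — winning move (to 9).
  22: 22 XOR 5 = 19 < 22 — winning move (to 19).
  5: 5 XOR 5 = 0 < 5 — winning move (to 0).
  11: 11 XOR 5 = 14 ≥ 11 — no move.
That gives 3 winning moves.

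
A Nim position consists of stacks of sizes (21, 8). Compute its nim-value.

29

Bitwise XOR of the heap sizes:
  10101  (21)
  01000  (8)
  -----
  11101  (29)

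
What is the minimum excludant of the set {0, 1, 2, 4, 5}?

The values 0, 1, 2 are all present; 3 is the first non-negative integer missing from the set.

3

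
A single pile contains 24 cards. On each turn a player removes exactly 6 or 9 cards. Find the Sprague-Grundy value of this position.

1

Grundy values for subtraction set {6, 9}:
k:     0  1  2  3  4  5  6  7  8  9 10 11 12 13 14 15 16 17 18 19 20 21 22 23 24
g(k):  0  0  0  0  0  0  1  1  1  1  1  1  2  2  2  0  0  0  0  0  0  1  1  1  1
So g(24) = 1.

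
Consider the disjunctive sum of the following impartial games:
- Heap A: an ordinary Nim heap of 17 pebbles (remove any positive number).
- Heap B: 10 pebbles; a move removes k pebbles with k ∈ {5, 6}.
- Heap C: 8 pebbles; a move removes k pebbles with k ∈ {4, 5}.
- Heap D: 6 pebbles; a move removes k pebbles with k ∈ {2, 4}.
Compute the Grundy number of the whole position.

Heap A is a plain Nim heap of size 17, so its Grundy value is 17.
For heap B, compute g(0), g(1), … with moves {5, 6}:
g(0) = mex{} = 0
g(1) = mex{} = 0
g(2) = mex{} = 0
g(3) = mex{} = 0
g(4) = mex{} = 0
g(5) = mex{0} = 1
g(6) = mex{0} = 1
g(7) = mex{0} = 1
g(8) = mex{0} = 1
g(9) = mex{0} = 1
g(10) = mex{0,1} = 2
So g(10) = 2.
For heap C, compute g(0), g(1), … with moves {4, 5}:
g(0) = mex{} = 0
g(1) = mex{} = 0
g(2) = mex{} = 0
g(3) = mex{} = 0
g(4) = mex{0} = 1
g(5) = mex{0} = 1
g(6) = mex{0} = 1
g(7) = mex{0} = 1
g(8) = mex{0,1} = 2
So g(8) = 2.
For heap D, compute g(0), g(1), … with moves {2, 4}:
g(0) = mex{} = 0
g(1) = mex{} = 0
g(2) = mex{0} = 1
g(3) = mex{0} = 1
g(4) = mex{0,1} = 2
g(5) = mex{0,1} = 2
g(6) = mex{1,2} = 0
So g(6) = 0.
By the Sprague-Grundy theorem, the Grundy value of a sum of independent games is the XOR of the component values.
Combined value = 17 XOR 2 XOR 2 XOR 0 = 17.

17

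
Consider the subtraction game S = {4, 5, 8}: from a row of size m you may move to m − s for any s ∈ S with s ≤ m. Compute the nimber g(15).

0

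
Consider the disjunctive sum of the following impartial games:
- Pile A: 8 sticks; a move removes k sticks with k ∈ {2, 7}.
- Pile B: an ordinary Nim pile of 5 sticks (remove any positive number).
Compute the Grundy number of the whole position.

7

Grundy values for pile A (subtraction set {2, 7}):
g(0) = mex{} = 0
g(1) = mex{} = 0
g(2) = mex{0} = 1
g(3) = mex{0} = 1
g(4) = mex{1} = 0
g(5) = mex{1} = 0
g(6) = mex{0} = 1
g(7) = mex{0} = 1
g(8) = mex{0,1} = 2
So g(8) = 2.
Pile B is a plain Nim pile of size 5, so its Grundy value is 5.
By the Sprague-Grundy theorem, the Grundy value of a sum of independent games is the XOR of the component values.
Combined value = 2 ⊕ 5 = 7.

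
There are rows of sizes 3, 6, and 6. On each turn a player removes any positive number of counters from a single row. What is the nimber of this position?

Write each in binary and XOR column by column:
  011  (3)
  110  (6)
  110  (6)
  ---
  011  (3)

3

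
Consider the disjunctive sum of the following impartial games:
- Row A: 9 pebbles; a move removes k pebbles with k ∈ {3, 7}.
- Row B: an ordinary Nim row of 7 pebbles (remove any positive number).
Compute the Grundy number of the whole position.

6

Grundy values for row A (subtraction set {3, 7}):
k:     0  1  2  3  4  5  6  7  8  9
g(k):  0  0  0  1  1  1  0  2  2  1
So g(9) = 1.
Row B is a plain Nim row of size 7, so its Grundy value is 7.
By the Sprague-Grundy theorem, the Grundy value of a sum of independent games is the XOR of the component values.
Combined value = 1 XOR 7 = 6.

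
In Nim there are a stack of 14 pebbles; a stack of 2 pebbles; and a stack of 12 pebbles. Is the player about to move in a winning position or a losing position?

Write each in binary and XOR column by column:
  1110  (14)
  0010  (2)
  1100  (12)
  ----
  0000  (0)
The nim-sum is 0, so this is a P-position: the player to move is in a losing position under optimal play.

Losing position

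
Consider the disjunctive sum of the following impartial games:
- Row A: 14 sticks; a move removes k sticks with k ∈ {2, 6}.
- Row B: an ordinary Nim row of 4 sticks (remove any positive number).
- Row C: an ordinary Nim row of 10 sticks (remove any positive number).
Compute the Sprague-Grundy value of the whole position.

15

Build the Grundy sequence for row A with g(k) = mex{g(k−s) : s ∈ {2, 6}, s ≤ k}:
g(0) = mex{} = 0
g(1) = mex{} = 0
g(2) = mex{0} = 1
g(3) = mex{0} = 1
g(4) = mex{1} = 0
g(5) = mex{1} = 0
g(6) = mex{0} = 1
g(7) = mex{0} = 1
g(8) = mex{1} = 0
g(9) = mex{1} = 0
g(10) = mex{0} = 1
g(11) = mex{0} = 1
g(12) = mex{1} = 0
g(13) = mex{1} = 0
g(14) = mex{0} = 1
So g(14) = 1.
Row B is a plain Nim row of size 4, so its Grundy value is 4.
Row C is a plain Nim row of size 10, so its Grundy value is 10.
By the Sprague-Grundy theorem, the Grundy value of a sum of independent games is the XOR of the component values.
Combined value = 1 ⊕ 4 ⊕ 10 = 15.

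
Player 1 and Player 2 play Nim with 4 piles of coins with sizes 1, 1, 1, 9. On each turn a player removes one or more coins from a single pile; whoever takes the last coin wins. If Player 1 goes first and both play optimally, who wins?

Player 1 wins

Nim-sum: 1 ^ 1 ^ 1 ^ 9 = 8.
The nim-sum is 8 ≠ 0, so this is an N-position: the player to move can win; Player 1 has a winning move.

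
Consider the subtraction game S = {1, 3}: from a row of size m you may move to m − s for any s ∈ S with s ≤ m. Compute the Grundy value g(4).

0

Build the Grundy sequence with g(k) = mex{g(k−s) : s ∈ {1, 3}, s ≤ k}:
k:     0  1  2  3  4
g(k):  0  1  0  1  0
So g(4) = 0.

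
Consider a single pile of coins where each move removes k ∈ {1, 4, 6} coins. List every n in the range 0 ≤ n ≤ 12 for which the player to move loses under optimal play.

Build the Grundy sequence with g(k) = mex{g(k−s) : s ∈ {1, 4, 6}, s ≤ k}:
g(0) = mex{} = 0
g(1) = mex{0} = 1
g(2) = mex{1} = 0
g(3) = mex{0} = 1
g(4) = mex{0,1} = 2
g(5) = mex{1,2} = 0
g(6) = mex{0} = 1
g(7) = mex{1} = 0
g(8) = mex{0,2} = 1
g(9) = mex{0,1} = 2
g(10) = mex{1,2} = 0
g(11) = mex{0} = 1
g(12) = mex{1} = 0
The P-positions (g = 0) in 0..12 are 0, 2, 5, 7, 10, 12.

0, 2, 5, 7, 10, 12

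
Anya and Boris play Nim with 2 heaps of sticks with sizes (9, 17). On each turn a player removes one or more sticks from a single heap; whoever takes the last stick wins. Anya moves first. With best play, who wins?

Compute the nim-sum pairwise:
9 ^ 17 = 24
The nim-sum is 24 ≠ 0, so this is an N-position: the player to move can win; Anya has a winning move.

Anya wins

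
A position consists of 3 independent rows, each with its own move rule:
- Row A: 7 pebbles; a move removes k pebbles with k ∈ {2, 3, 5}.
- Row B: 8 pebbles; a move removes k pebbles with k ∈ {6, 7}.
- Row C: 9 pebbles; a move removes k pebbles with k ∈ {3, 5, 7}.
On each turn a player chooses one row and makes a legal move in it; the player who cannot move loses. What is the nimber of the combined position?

Build the Grundy sequence for row A with g(k) = mex{g(k−s) : s ∈ {2, 3, 5}, s ≤ k}:
g(0) = mex{} = 0
g(1) = mex{} = 0
g(2) = mex{0} = 1
g(3) = mex{0} = 1
g(4) = mex{0,1} = 2
g(5) = mex{0,1} = 2
g(6) = mex{0,1,2} = 3
g(7) = mex{1,2} = 0
So g(7) = 0.
Grundy values for row B (subtraction set {6, 7}):
k:     0  1  2  3  4  5  6  7  8
g(k):  0  0  0  0  0  0  1  1  1
So g(8) = 1.
Build the Grundy sequence for row C with g(k) = mex{g(k−s) : s ∈ {3, 5, 7}, s ≤ k}:
g(0) = mex{} = 0
g(1) = mex{} = 0
g(2) = mex{} = 0
g(3) = mex{0} = 1
g(4) = mex{0} = 1
g(5) = mex{0} = 1
g(6) = mex{0,1} = 2
g(7) = mex{0,1} = 2
g(8) = mex{0,1} = 2
g(9) = mex{0,1,2} = 3
So g(9) = 3.
The value of a disjunctive sum is the nim-sum of the parts.
Combined value = 0 XOR 1 XOR 3 = 2.

2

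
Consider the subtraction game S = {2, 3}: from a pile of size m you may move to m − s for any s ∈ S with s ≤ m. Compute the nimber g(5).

0

Compute g(0), g(1), … for moves {2, 3}:
k:     0  1  2  3  4  5
g(k):  0  0  1  1  2  0
So g(5) = 0.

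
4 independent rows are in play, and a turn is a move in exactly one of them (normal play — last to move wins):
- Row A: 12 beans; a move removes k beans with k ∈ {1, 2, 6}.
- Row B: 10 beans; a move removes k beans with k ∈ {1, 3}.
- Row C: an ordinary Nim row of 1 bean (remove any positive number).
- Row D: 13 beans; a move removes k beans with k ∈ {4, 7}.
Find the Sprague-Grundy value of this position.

For row A, compute g(0), g(1), … with moves {1, 2, 6}:
g(0) = mex{} = 0
g(1) = mex{0} = 1
g(2) = mex{0,1} = 2
g(3) = mex{1,2} = 0
g(4) = mex{0,2} = 1
g(5) = mex{0,1} = 2
g(6) = mex{0,1,2} = 3
g(7) = mex{1,2,3} = 0
g(8) = mex{0,2,3} = 1
g(9) = mex{0,1} = 2
g(10) = mex{1,2} = 0
g(11) = mex{0,2} = 1
g(12) = mex{0,1,3} = 2
So g(12) = 2.
For row B, compute g(0), g(1), … with moves {1, 3}:
k:     0  1  2  3  4  5  6  7  8  9 10
g(k):  0  1  0  1  0  1  0  1  0  1  0
So g(10) = 0.
Row C is a plain Nim row of size 1, so its Grundy value is 1.
Grundy values for row D (subtraction set {4, 7}):
k:     0  1  2  3  4  5  6  7  8  9 10 11 12 13
g(k):  0  0  0  0  1  1  1  1  2  2  2  0  0  0
So g(13) = 0.
The value of a disjunctive sum is the nim-sum of the parts.
Combined value = 2 XOR 0 XOR 1 XOR 0 = 3.

3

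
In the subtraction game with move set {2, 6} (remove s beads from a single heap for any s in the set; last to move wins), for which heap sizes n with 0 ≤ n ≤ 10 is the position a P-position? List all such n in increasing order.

Compute g(0), g(1), … for moves {2, 6}:
g(0) = mex{} = 0
g(1) = mex{} = 0
g(2) = mex{0} = 1
g(3) = mex{0} = 1
g(4) = mex{1} = 0
g(5) = mex{1} = 0
g(6) = mex{0} = 1
g(7) = mex{0} = 1
g(8) = mex{1} = 0
g(9) = mex{1} = 0
g(10) = mex{0} = 1
The P-positions (g = 0) in 0..10 are 0, 1, 4, 5, 8, 9.

0, 1, 4, 5, 8, 9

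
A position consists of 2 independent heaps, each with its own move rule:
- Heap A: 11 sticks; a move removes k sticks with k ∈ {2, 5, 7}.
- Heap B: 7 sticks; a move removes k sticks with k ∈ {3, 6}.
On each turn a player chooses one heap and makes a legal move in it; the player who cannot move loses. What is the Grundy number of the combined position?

1

For heap A, compute g(0), g(1), … with moves {2, 5, 7}:
g(0) = mex{} = 0
g(1) = mex{} = 0
g(2) = mex{0} = 1
g(3) = mex{0} = 1
g(4) = mex{1} = 0
g(5) = mex{0,1} = 2
g(6) = mex{0} = 1
g(7) = mex{0,1,2} = 3
g(8) = mex{0,1} = 2
g(9) = mex{0,1,3} = 2
g(10) = mex{1,2} = 0
g(11) = mex{0,1,2} = 3
So g(11) = 3.
Grundy values for heap B (subtraction set {3, 6}):
k:     0  1  2  3  4  5  6  7
g(k):  0  0  0  1  1  1  2  2
So g(7) = 2.
The value of a disjunctive sum is the nim-sum of the parts.
Combined value = 3 XOR 2 = 1.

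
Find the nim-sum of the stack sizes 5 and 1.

4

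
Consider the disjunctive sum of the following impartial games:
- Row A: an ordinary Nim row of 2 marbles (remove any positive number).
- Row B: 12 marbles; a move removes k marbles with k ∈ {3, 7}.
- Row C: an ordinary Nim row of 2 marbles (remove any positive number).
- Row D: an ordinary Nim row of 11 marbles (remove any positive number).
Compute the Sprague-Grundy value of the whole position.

Row A is a plain Nim row of size 2, so its Grundy value is 2.
Grundy values for row B (subtraction set {3, 7}):
g(0) = mex{} = 0
g(1) = mex{} = 0
g(2) = mex{} = 0
g(3) = mex{0} = 1
g(4) = mex{0} = 1
g(5) = mex{0} = 1
g(6) = mex{1} = 0
g(7) = mex{0,1} = 2
g(8) = mex{0,1} = 2
g(9) = mex{0} = 1
g(10) = mex{1,2} = 0
g(11) = mex{1,2} = 0
g(12) = mex{1} = 0
So g(12) = 0.
Row C is a plain Nim row of size 2, so its Grundy value is 2.
Row D is a plain Nim row of size 11, so its Grundy value is 11.
By the Sprague-Grundy theorem, the Grundy value of a sum of independent games is the XOR of the component values.
Combined value = 2 ⊕ 0 ⊕ 2 ⊕ 11 = 11.

11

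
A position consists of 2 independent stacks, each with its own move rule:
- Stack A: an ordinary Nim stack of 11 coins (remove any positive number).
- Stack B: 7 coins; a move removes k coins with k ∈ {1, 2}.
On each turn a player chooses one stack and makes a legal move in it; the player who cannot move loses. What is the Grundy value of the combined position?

10

Stack A is a plain Nim stack of size 11, so its Grundy value is 11.
Grundy values for stack B (subtraction set {1, 2}):
k:     0  1  2  3  4  5  6  7
g(k):  0  1  2  0  1  2  0  1
So g(7) = 1.
The value of a disjunctive sum is the nim-sum of the parts.
Combined value = 11 ⊕ 1 = 10.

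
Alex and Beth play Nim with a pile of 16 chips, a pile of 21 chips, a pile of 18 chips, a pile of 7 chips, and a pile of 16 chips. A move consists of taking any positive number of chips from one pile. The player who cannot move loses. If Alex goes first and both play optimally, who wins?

Beth wins

Nim-sum: 16 ⊕ 21 ⊕ 18 ⊕ 7 ⊕ 16 = 0.
The nim-sum is 0, so this is a P-position: the player to move is in a losing position under optimal play; Alex is about to move from it and so loses — Beth wins.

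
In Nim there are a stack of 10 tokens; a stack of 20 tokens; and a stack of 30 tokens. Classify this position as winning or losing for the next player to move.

Losing position

Compute the nim-sum pairwise:
10 ⊕ 20 = 30
30 ⊕ 30 = 0
The nim-sum is 0, so this is a P-position: the player to move is in a losing position under optimal play.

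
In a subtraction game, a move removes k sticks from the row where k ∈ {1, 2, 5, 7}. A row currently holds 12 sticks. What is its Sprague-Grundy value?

Build the Grundy sequence with g(k) = mex{g(k−s) : s ∈ {1, 2, 5, 7}, s ≤ k}:
k:     0  1  2  3  4  5  6  7  8  9 10 11 12
g(k):  0  1  2  0  1  2  0  1  2  0  1  2  0
So g(12) = 0.

0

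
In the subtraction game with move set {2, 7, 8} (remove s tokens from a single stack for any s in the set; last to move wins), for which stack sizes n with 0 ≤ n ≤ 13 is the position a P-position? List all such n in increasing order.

0, 1, 4, 5, 10

Compute g(0), g(1), … for moves {2, 7, 8}:
k:     0  1  2  3  4  5  6  7  8  9 10 11 12 13
g(k):  0  0  1  1  0  0  1  1  2  2  0  3  1  2
The P-positions (g = 0) in 0..13 are 0, 1, 4, 5, 10.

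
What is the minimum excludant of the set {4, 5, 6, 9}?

0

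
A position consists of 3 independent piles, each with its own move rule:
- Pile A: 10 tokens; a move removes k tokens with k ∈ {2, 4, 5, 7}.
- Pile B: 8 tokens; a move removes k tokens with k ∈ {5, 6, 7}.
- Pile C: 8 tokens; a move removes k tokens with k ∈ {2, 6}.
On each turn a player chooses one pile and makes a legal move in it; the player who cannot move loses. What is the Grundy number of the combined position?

1

For pile A, compute g(0), g(1), … with moves {2, 4, 5, 7}:
k:     0  1  2  3  4  5  6  7  8  9 10
g(k):  0  0  1  1  2  2  3  3  4  0  0
So g(10) = 0.
Build the Grundy sequence for pile B with g(k) = mex{g(k−s) : s ∈ {5, 6, 7}, s ≤ k}:
g(0) = mex{} = 0
g(1) = mex{} = 0
g(2) = mex{} = 0
g(3) = mex{} = 0
g(4) = mex{} = 0
g(5) = mex{0} = 1
g(6) = mex{0} = 1
g(7) = mex{0} = 1
g(8) = mex{0} = 1
So g(8) = 1.
Build the Grundy sequence for pile C with g(k) = mex{g(k−s) : s ∈ {2, 6}, s ≤ k}:
g(0) = mex{} = 0
g(1) = mex{} = 0
g(2) = mex{0} = 1
g(3) = mex{0} = 1
g(4) = mex{1} = 0
g(5) = mex{1} = 0
g(6) = mex{0} = 1
g(7) = mex{0} = 1
g(8) = mex{1} = 0
So g(8) = 0.
The value of a disjunctive sum is the nim-sum of the parts.
Combined value = 0 ⊕ 1 ⊕ 0 = 1.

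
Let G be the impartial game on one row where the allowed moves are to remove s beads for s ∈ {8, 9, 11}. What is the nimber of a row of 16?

2

Compute g(0), g(1), … for moves {8, 9, 11}:
k:     0  1  2  3  4  5  6  7  8  9 10 11 12 13 14 15 16
g(k):  0  0  0  0  0  0  0  0  1  1  1  1  1  1  1  1  2
So g(16) = 2.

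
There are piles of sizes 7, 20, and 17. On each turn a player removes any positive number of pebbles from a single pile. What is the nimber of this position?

2

Nim-sum: 7 ^ 20 ^ 17 = 2.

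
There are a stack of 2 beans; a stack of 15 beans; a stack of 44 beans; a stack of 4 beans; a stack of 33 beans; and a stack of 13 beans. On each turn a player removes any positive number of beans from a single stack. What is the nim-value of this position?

In binary:
  000010  (2)
  001111  (15)
  101100  (44)
  000100  (4)
  100001  (33)
  001101  (13)
  ------
  001001  (9)

9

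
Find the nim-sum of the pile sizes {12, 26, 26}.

12

Nim-sum: 12 XOR 26 XOR 26 = 12.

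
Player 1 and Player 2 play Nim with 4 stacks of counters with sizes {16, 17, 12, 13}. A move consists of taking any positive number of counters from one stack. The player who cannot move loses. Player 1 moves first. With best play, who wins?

Player 2 wins

Bitwise XOR of the heap sizes:
  10000  (16)
  10001  (17)
  01100  (12)
  01101  (13)
  -----
  00000  (0)
The nim-sum is 0, so this is a P-position: the player to move is in a losing position under optimal play; Player 1 is about to move from it and so loses — Player 2 wins.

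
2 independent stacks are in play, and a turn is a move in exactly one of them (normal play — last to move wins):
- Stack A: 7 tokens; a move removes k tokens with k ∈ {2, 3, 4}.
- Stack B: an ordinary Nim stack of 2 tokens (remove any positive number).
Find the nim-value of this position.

Grundy values for stack A (subtraction set {2, 3, 4}):
g(0) = mex{} = 0
g(1) = mex{} = 0
g(2) = mex{0} = 1
g(3) = mex{0} = 1
g(4) = mex{0,1} = 2
g(5) = mex{0,1} = 2
g(6) = mex{1,2} = 0
g(7) = mex{1,2} = 0
So g(7) = 0.
Stack B is a plain Nim stack of size 2, so its Grundy value is 2.
The value of a disjunctive sum is the nim-sum of the parts.
Combined value = 0 XOR 2 = 2.

2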